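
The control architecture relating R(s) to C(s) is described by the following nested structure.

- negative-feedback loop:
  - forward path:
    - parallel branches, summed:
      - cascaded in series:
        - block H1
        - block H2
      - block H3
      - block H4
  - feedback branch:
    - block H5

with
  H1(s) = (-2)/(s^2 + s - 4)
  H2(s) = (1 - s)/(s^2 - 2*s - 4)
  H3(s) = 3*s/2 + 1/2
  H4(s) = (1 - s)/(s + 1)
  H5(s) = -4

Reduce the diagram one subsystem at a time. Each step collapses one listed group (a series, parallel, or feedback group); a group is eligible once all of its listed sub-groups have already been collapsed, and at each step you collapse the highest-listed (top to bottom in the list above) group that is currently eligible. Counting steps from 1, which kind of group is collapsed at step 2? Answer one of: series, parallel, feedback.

Reducing step by step:

Step 1 - series reduction of H1, H2
Step 2 - add (H1*H2), H3, H4 (parallel)
Step 3 - collapse the loop (((H1*H2)+H3+H4) forward, H5 return)
Step 2 collapses a parallel group.

Answer: parallel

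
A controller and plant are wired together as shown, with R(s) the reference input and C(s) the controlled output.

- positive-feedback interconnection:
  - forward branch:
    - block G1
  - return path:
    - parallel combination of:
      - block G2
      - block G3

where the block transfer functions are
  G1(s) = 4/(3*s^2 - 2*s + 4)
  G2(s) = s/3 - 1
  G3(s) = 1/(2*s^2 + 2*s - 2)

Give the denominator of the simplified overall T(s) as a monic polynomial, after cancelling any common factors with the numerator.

Reducing step by step:

Step 1. parallel reduction of G2, G3, giving (2*s^3 - 4*s^2 - 8*s + 9)/(6*s^2 + 6*s - 6)
Step 2. collapse the loop (G1 forward, (G2+G3) return), giving (12*s^2 + 12*s - 12)/(9*s^4 - s^3 + 5*s^2 + 34*s - 30)
Step 2 gives the fully reduced T(s), with no common factor left to cancel. The denominator's leading coefficient is 9, so divide each of its coefficients by 9 to get the monic form.

Answer: s^4 - s^3/9 + 5*s^2/9 + 34*s/9 - 10/3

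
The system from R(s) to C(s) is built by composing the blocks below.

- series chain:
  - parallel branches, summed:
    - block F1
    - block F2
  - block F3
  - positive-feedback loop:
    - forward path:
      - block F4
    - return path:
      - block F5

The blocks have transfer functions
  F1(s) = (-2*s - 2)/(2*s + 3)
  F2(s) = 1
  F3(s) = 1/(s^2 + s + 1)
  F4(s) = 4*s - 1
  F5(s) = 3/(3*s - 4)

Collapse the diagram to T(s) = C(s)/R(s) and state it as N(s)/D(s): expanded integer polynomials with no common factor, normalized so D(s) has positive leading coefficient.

The answer is (-12*s^2 + 19*s - 4)/(18*s^4 + 47*s^3 + 50*s^2 + 32*s + 3).

Reasoning:
Step 1: reduce the parallel group F1, F2 -> 1/(2*s + 3)
Step 2: reduce the feedback loop with forward F4 and return F5 -> (-12*s^2 + 19*s - 4)/(9*s + 1)
Step 3: combine (F1+F2), F3, [F4/(1-F4*F5)] in series, which is the overall transfer function T(s) = C(s)/R(s) in lowest terms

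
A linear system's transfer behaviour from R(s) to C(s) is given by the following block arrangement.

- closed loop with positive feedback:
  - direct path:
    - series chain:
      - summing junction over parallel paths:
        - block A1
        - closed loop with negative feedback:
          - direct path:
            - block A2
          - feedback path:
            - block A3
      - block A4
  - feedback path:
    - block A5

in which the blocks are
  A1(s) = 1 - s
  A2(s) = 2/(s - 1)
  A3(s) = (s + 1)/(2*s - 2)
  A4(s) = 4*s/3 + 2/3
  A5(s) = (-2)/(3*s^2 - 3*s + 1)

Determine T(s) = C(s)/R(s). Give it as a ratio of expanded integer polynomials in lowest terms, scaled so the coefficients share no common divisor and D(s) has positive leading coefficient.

Step 1 - feedback reduction of A2, A3 = (2*s - 2)/(s^2 - s + 2)
Step 2 - sum the parallel branches A1, [A2/(1+A2*A3)] = (-s^3 + 2*s^2 - s)/(s^2 - s + 2)
Step 3 - series reduction of (A1+[A2/(1+A2*A3)]), A4 = (-4*s^4 + 6*s^3 - 2*s)/(3*s^2 - 3*s + 6)
Step 4 - reduce the feedback loop with forward ((A1+[A2/(1+A2*A3)])*A4) and return A5, which is the overall transfer function T(s) = C(s)/R(s) in lowest terms

Therefore the answer is (-12*s^6 + 30*s^5 - 22*s^4 + 6*s^2 - 2*s)/(s^4 - 6*s^3 + 30*s^2 - 25*s + 6).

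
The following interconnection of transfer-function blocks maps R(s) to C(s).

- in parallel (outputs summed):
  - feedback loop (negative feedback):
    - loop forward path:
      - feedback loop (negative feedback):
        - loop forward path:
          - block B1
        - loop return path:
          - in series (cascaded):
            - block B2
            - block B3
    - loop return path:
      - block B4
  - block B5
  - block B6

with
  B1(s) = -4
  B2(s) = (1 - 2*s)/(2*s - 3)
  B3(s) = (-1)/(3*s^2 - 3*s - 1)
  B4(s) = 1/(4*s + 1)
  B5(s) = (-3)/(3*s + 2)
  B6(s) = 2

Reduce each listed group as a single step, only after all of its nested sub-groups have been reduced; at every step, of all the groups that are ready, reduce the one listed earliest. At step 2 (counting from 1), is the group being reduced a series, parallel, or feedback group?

Answer: feedback

Working:
[1] cascade B2, B3
[2] apply the feedback formula to B1, (B2*B3)
[3] collapse the loop ([B1/(1+B1*(B2*B3))] forward, B4 return)
[4] reduce the parallel group [[B1/(1+B1*(B2*B3))]/(1+[B1/(1+B1*(B2*B3))]*B4)], B5, B6
At step 2 the group reduced is feedback.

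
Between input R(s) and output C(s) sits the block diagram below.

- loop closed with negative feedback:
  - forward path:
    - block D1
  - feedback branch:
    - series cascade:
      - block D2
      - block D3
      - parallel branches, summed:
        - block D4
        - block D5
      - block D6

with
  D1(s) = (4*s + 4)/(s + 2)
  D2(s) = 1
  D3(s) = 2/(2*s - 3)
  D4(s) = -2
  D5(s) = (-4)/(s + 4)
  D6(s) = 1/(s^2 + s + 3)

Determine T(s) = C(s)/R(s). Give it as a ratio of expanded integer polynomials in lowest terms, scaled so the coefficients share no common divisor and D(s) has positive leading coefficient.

(1) combine D4, D5 in parallel = (-2*s - 12)/(s + 4)
(2) cascade D2, D3, (D4+D5), D6 = (-4*s - 24)/(2*s^4 + 7*s^3 - s^2 + 3*s - 36)
(3) reduce the feedback loop with forward D1 and return (D2*D3*(D4+D5)*D6), which is the overall transfer function T(s) = C(s)/R(s) in lowest terms

Final answer: (8*s^5 + 36*s^4 + 24*s^3 + 8*s^2 - 132*s - 144)/(2*s^5 + 11*s^4 + 13*s^3 - 15*s^2 - 142*s - 168)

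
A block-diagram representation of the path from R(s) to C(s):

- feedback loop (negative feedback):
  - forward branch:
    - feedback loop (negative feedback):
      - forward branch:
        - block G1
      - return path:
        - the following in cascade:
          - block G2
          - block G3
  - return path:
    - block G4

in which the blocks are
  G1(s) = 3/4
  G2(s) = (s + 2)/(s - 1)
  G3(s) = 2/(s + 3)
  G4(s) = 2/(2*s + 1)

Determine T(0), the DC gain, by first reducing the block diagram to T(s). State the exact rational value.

Step 1. combine G2, G3 in series, giving (2*s + 4)/(s^2 + 2*s - 3)
Step 2. reduce the feedback loop with forward G1 and return (G2*G3), giving (3*s^2 + 6*s - 9)/(4*s^2 + 14*s)
Step 3. apply the feedback formula to [G1/(1+G1*(G2*G3))], G4, giving (6*s^3 + 15*s^2 - 12*s - 9)/(8*s^3 + 38*s^2 + 26*s - 18)
That last expression is T(s); at s = 0 only the constant terms survive, so T(0) = -9/(-18) = 1/2.

Hence the answer: 1/2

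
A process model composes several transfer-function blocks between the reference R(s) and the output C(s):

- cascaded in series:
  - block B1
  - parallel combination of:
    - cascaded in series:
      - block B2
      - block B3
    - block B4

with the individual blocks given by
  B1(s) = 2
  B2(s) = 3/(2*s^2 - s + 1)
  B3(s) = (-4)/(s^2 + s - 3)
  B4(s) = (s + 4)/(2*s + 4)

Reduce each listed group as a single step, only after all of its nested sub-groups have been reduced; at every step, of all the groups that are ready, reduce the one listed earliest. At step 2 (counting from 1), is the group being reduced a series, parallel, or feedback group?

Step 1 - multiply B2, B3 (series)
Step 2 - combine (B2*B3), B4 in parallel
Step 3 - multiply B1, ((B2*B3)+B4) (series)
Step 2: parallel.

Therefore the answer is parallel.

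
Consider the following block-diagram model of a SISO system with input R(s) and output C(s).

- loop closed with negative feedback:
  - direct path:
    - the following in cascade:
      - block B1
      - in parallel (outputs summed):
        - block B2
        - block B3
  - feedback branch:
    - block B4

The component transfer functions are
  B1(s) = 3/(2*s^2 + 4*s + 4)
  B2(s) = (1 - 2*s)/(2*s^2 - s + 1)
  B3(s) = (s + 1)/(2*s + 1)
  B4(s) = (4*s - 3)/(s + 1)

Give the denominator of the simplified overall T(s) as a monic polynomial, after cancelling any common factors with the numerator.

Answer: s^6 + 3*s^5 + 29*s^4/4 - 15*s^3/4 + 41*s^2/8 + 9*s/2 - 7/4

Working:
1. sum the parallel branches B2, B3 -> (2*s^3 - 3*s^2 + 2)/(4*s^3 + s + 1)
2. series reduction of B1, (B2+B3) -> (6*s^3 - 9*s^2 + 6)/(8*s^5 + 16*s^4 + 18*s^3 + 6*s^2 + 8*s + 4)
3. reduce the feedback loop with forward (B1*(B2+B3)) and return B4 -> (6*s^4 - 3*s^3 - 9*s^2 + 6*s + 6)/(8*s^6 + 24*s^5 + 58*s^4 - 30*s^3 + 41*s^2 + 36*s - 14)
That last expression is T(s), already simplified. Scaling its denominator by 1/8 (the reciprocal of the leading coefficient) yields the monic denominator.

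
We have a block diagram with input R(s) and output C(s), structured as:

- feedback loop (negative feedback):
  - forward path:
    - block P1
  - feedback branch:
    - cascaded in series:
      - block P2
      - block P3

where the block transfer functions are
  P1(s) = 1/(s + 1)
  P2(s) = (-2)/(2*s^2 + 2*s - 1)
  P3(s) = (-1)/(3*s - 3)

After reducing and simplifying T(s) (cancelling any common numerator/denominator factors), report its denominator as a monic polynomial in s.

First reduce the diagram to T(s).

[1] multiply P2, P3 (series) gives 2/(6*s^3 - 9*s + 3)
[2] collapse the loop (P1 forward, (P2*P3) return) gives (6*s^3 - 9*s + 3)/(6*s^4 + 6*s^3 - 9*s^2 - 6*s + 5)
That last expression is T(s), already simplified. Scaling its denominator by 1/6 (the reciprocal of the leading coefficient) yields the monic denominator.

Answer: s^4 + s^3 - 3*s^2/2 - s + 5/6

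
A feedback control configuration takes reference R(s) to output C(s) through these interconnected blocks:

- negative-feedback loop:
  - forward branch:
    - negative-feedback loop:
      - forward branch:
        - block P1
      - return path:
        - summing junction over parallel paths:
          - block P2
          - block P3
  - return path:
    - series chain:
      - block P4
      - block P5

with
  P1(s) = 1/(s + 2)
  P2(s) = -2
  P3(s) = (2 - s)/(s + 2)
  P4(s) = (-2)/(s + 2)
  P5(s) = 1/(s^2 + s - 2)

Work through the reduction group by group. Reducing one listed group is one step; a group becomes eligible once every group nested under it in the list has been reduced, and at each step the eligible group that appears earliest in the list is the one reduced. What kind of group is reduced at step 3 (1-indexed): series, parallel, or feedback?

Answer: series

Working:
(1) sum the parallel branches P2, P3
(2) close the feedback loop around P1, (P2+P3)
(3) cascade P4, P5
(4) reduce the feedback loop with forward [P1/(1+P1*(P2+P3))] and return (P4*P5)
At step 3 the group reduced is series.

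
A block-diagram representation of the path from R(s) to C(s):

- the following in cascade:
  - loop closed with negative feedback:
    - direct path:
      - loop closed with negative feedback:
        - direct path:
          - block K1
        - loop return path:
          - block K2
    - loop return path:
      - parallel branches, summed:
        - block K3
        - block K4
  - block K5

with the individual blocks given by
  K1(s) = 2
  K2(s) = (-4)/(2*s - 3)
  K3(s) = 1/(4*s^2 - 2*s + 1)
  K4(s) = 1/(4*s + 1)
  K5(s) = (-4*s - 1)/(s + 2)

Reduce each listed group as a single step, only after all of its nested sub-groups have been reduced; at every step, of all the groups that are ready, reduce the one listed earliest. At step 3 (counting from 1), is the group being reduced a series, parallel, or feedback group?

The answer is feedback.

Reasoning:
Step 1 - feedback reduction of K1, K2
Step 2 - add K3, K4 (parallel)
Step 3 - collapse the loop ([K1/(1+K1*K2)] forward, (K3+K4) return)
Step 4 - cascade [[K1/(1+K1*K2)]/(1+[K1/(1+K1*K2)]*(K3+K4))], K5
The group at step 3 is a feedback group.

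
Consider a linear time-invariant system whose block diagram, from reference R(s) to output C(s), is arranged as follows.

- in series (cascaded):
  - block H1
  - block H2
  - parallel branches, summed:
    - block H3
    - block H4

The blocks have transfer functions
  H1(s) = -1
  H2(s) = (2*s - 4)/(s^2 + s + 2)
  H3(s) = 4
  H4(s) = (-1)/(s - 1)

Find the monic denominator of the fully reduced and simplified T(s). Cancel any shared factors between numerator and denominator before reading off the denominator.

Step 1: reduce the parallel group H3, H4, giving (4*s - 5)/(s - 1)
Step 2: combine H1, H2, (H3+H4) in series, giving (-8*s^2 + 26*s - 20)/(s^3 + s - 2)
The result of step 2 is T(s) in lowest terms. Its denominator already has leading coefficient 1, so it is monic as it stands.

Final answer: s^3 + s - 2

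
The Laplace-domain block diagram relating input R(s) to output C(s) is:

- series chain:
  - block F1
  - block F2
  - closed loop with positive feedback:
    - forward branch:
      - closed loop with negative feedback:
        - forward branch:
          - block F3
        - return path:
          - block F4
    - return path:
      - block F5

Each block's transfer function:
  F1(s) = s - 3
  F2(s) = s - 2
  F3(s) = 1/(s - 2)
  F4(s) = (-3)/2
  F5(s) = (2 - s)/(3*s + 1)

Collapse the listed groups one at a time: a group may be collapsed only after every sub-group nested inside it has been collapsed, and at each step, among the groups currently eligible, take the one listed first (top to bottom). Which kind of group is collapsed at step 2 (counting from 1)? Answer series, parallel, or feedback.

1. collapse the loop (F3 forward, F4 return)
2. collapse the loop ([F3/(1+F3*F4)] forward, F5 return)
3. cascade F1, F2, [[F3/(1+F3*F4)]/(1-[F3/(1+F3*F4)]*F5)]
At step 2 the group reduced is feedback.

Answer: feedback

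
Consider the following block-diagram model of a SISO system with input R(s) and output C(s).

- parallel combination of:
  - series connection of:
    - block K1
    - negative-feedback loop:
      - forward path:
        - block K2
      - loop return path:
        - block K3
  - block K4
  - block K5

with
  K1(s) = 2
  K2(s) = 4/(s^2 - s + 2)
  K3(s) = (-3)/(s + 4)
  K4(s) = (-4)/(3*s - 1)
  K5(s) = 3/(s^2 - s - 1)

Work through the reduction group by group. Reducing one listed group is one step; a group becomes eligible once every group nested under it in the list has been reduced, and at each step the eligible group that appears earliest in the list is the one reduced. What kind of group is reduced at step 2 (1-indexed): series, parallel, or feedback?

The answer is series.

Reasoning:
1. apply the feedback formula to K2, K3
2. multiply K1, [K2/(1+K2*K3)] (series)
3. reduce the parallel group (K1*[K2/(1+K2*K3)]), K4, K5
The group at step 2 is a series group.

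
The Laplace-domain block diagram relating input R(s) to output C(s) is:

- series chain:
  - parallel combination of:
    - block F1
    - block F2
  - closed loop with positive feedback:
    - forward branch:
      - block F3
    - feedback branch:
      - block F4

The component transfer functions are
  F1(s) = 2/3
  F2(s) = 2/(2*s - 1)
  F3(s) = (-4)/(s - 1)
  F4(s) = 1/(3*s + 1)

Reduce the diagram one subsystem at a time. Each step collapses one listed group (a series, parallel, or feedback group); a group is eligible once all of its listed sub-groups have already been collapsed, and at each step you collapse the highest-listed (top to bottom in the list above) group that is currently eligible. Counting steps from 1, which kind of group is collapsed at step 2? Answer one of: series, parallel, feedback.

Answer: feedback

Working:
1. parallel reduction of F1, F2
2. reduce the feedback loop with forward F3 and return F4
3. combine (F1+F2), [F3/(1-F3*F4)] in series
Step 2 collapses a feedback group.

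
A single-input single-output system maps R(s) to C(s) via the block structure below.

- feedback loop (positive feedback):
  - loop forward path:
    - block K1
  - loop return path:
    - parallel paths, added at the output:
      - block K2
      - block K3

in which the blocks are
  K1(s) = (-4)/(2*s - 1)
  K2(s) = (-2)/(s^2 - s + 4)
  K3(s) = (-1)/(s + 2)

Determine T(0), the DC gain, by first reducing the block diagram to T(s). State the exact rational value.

Answer: 4/5

Working:
Step 1: reduce the parallel group K2, K3; result (-s^2 - s - 8)/(s^3 + s^2 + 2*s + 8)
Step 2: feedback reduction of K1, (K2+K3); result (-4*s^3 - 4*s^2 - 8*s - 32)/(2*s^4 + s^3 - s^2 + 10*s - 40)
Evaluating the step-2 result (the overall T(s)) at s = 0 gives T(0) = -32/(-40) = 4/5.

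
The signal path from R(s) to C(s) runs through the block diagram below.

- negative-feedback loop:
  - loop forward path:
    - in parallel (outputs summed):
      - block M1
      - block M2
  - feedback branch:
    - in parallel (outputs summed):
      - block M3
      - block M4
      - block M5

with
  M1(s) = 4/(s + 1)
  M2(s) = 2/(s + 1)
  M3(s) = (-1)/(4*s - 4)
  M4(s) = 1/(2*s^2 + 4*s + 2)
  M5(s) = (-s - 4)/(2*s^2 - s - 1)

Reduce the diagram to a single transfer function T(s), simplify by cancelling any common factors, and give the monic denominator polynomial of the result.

[1] sum the parallel branches M1, M2 gives 6/(s + 1)
[2] reduce the parallel group M3, M4, M5 gives (-6*s^3 - 25*s^2 - 42*s - 19)/(8*s^4 + 12*s^3 - 4*s^2 - 12*s - 4)
[3] feedback reduction of (M1+M2), (M3+M4+M5) gives (24*s^4 + 36*s^3 - 12*s^2 - 36*s - 12)/(4*s^5 + 10*s^4 - 14*s^3 - 83*s^2 - 134*s - 59)
T(s) is the step-3 result (common factors already cancelled). Leading coefficient of the denominator: 4. Divide through by 4 for the monic polynomial.

Final answer: s^5 + 5*s^4/2 - 7*s^3/2 - 83*s^2/4 - 67*s/2 - 59/4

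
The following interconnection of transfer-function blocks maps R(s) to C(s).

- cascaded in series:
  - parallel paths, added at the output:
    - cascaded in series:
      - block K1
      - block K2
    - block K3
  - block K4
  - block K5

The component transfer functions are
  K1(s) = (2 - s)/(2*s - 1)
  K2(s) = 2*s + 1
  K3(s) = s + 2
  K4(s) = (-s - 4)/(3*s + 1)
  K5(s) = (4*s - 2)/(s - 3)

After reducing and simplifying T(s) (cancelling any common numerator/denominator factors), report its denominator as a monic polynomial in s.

1. reduce the series chain K1, K2: (-2*s^2 + 3*s + 2)/(2*s - 1)
2. combine (K1*K2), K3 in parallel: (6*s)/(2*s - 1)
3. reduce the series chain ((K1*K2)+K3), K4, K5: (-12*s^2 - 48*s)/(3*s^2 - 8*s - 3)
Step 3 gives the fully reduced T(s), with no common factor left to cancel. The denominator's leading coefficient is 3, so divide each of its coefficients by 3 to get the monic form.

Therefore the answer is s^2 - 8*s/3 - 1.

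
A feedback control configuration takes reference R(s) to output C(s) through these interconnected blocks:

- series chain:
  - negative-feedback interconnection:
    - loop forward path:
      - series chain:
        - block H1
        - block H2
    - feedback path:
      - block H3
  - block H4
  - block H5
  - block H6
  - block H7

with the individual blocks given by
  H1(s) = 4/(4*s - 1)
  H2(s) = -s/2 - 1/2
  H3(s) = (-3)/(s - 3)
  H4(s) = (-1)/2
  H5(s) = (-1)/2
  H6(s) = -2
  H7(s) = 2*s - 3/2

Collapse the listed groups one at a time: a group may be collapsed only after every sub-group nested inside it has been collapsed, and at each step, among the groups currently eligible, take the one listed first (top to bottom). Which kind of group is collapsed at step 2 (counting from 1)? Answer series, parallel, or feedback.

Step 1. cascade H1, H2
Step 2. apply the feedback formula to (H1*H2), H3
Step 3. series reduction of [(H1*H2)/(1+(H1*H2)*H3)], H4, H5, H6, H7
The group at step 2 is a feedback group.

Answer: feedback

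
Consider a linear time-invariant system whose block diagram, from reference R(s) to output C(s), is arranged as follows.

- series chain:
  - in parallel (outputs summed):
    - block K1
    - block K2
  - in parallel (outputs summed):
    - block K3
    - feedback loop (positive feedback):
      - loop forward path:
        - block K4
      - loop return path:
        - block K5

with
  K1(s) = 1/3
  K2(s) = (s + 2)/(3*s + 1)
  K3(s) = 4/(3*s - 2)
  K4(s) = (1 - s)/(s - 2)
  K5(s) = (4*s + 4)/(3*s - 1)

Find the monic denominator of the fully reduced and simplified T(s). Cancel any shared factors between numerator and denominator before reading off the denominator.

[1] combine K1, K2 in parallel: (6*s + 7)/(9*s + 3)
[2] reduce the feedback loop with forward K4 and return K5: (-3*s^2 + 4*s - 1)/(7*s^2 - 7*s - 2)
[3] parallel reduction of K3, [K4/(1-K4*K5)]: (-9*s^3 + 46*s^2 - 39*s - 6)/(21*s^3 - 35*s^2 + 8*s + 4)
[4] cascade (K1+K2), (K3+[K4/(1-K4*K5)]): (-54*s^4 + 213*s^3 + 88*s^2 - 309*s - 42)/(189*s^4 - 252*s^3 - 33*s^2 + 60*s + 12)
That last expression is T(s), already simplified. Scaling its denominator by 1/189 (the reciprocal of the leading coefficient) yields the monic denominator.

Final answer: s^4 - 4*s^3/3 - 11*s^2/63 + 20*s/63 + 4/63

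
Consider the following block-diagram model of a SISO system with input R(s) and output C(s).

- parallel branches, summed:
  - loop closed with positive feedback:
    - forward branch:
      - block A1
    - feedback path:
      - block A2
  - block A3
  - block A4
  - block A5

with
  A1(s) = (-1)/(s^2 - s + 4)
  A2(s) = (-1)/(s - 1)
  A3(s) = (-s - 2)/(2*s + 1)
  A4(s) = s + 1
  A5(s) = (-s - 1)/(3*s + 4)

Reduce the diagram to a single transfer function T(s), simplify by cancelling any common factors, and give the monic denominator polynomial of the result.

Step 1: reduce the feedback loop with forward A1 and return A2 gives (1 - s)/(s^3 - 2*s^2 + 5*s - 5)
Step 2: parallel reduction of [A1/(1-A1*A2)], A3, A4, A5 gives (6*s^6 + 8*s^4 + 15*s^3 - 45*s^2 - 28*s + 29)/(6*s^5 - s^4 + 12*s^3 + 17*s^2 - 35*s - 20)
The result of step 2 is T(s) in lowest terms. Its denominator has leading coefficient 6; dividing the denominator through by 6 makes it monic.

Answer: s^5 - s^4/6 + 2*s^3 + 17*s^2/6 - 35*s/6 - 10/3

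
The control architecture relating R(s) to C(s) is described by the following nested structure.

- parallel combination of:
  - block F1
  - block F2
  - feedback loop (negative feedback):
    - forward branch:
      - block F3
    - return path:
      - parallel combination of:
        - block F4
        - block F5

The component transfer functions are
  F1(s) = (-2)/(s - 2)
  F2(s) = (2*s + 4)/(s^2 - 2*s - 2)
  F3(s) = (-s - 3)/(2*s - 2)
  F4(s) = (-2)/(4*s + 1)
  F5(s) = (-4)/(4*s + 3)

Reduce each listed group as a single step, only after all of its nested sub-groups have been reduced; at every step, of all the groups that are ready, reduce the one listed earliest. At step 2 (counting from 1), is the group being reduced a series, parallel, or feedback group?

Reducing step by step:

1. parallel reduction of F4, F5
2. reduce the feedback loop with forward F3 and return (F4+F5)
3. reduce the parallel group F1, F2, [F3/(1+F3*(F4+F5))]
So the answer for step 2 is feedback.

Answer: feedback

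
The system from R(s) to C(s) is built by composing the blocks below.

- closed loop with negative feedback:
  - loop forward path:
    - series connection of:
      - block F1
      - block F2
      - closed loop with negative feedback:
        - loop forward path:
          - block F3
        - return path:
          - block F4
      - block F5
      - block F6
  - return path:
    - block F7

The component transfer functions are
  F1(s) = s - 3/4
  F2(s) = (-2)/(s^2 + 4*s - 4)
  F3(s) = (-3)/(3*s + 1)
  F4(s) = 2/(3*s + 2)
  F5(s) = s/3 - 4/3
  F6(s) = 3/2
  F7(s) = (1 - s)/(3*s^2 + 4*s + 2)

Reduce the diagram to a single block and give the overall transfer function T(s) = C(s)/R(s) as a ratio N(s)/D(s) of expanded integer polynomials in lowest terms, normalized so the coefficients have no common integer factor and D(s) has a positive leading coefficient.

The answer is (108*s^5 - 297*s^4 - 534*s^3 - 102*s^2 + 276*s + 144)/(108*s^6 + 684*s^5 + 708*s^4 - 145*s^3 - 813*s^2 - 238*s + 200).

Reasoning:
Step 1 - close the feedback loop around F3, F4 = (-9*s - 6)/(9*s^2 + 9*s - 4)
Step 2 - series reduction of F1, F2, [F3/(1+F3*F4)], F5, F6 = (36*s^3 - 147*s^2 - 6*s + 72)/(36*s^4 + 180*s^3 - 16*s^2 - 208*s + 64)
Step 3 - apply the feedback formula to (F1*F2*[F3/(1+F3*F4)]*F5*F6), F7, which is the overall transfer function T(s) = C(s)/R(s) in lowest terms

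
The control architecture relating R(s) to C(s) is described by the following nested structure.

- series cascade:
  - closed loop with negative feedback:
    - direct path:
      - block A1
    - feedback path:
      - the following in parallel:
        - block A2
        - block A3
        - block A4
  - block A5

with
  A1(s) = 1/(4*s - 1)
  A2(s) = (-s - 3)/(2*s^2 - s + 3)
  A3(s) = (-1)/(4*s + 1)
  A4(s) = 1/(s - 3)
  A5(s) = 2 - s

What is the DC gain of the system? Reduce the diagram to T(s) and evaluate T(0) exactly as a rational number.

(1) sum the parallel branches A2, A3, A4 gives (2*s^3 + 4*s^2 + 41*s + 21)/(8*s^4 - 26*s^3 + 17*s^2 - 30*s - 9)
(2) close the feedback loop around A1, (A2+A3+A4) gives (8*s^4 - 26*s^3 + 17*s^2 - 30*s - 9)/(32*s^5 - 112*s^4 + 96*s^3 - 133*s^2 + 35*s + 30)
(3) series reduction of [A1/(1+A1*(A2+A3+A4))], A5 gives (-8*s^5 + 42*s^4 - 69*s^3 + 64*s^2 - 51*s - 18)/(32*s^5 - 112*s^4 + 96*s^3 - 133*s^2 + 35*s + 30)
The step-3 result is T(s). Setting s = 0: T(0) = -18/30 = -3/5.

Hence the answer: -3/5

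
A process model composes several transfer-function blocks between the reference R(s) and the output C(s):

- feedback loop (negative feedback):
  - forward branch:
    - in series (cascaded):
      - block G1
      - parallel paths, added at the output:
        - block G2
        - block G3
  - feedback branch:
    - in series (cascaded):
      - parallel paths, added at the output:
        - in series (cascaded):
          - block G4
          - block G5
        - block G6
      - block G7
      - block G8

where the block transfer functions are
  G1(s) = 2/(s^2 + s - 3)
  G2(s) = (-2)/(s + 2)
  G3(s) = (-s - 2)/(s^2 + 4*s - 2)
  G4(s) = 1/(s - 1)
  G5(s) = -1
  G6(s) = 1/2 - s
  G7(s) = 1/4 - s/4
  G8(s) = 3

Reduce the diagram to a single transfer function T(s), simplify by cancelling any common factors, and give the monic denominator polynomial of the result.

Step 1: add G2, G3 (parallel) gives (-3*s^2 - 12*s)/(s^3 + 6*s^2 + 6*s - 4)
Step 2: combine G1, (G2+G3) in series gives (-6*s^2 - 24*s)/(s^5 + 7*s^4 + 9*s^3 - 16*s^2 - 22*s + 12)
Step 3: cascade G4, G5 gives (-1)/(s - 1)
Step 4: sum the parallel branches (G4*G5), G6 gives (-2*s^2 + 3*s - 3)/(2*s - 2)
Step 5: cascade ((G4*G5)+G6), G7, G8 gives 3*s^2/4 - 9*s/8 + 9/8
Step 6: feedback reduction of (G1*(G2+G3)), (((G4*G5)+G6)*G7*G8) gives (-24*s^2 - 96*s)/(4*s^5 + 10*s^4 - 9*s^3 + 17*s^2 - 196*s + 48)
T(s) is the step-6 result (common factors already cancelled). Leading coefficient of the denominator: 4. Divide through by 4 for the monic polynomial.

Final answer: s^5 + 5*s^4/2 - 9*s^3/4 + 17*s^2/4 - 49*s + 12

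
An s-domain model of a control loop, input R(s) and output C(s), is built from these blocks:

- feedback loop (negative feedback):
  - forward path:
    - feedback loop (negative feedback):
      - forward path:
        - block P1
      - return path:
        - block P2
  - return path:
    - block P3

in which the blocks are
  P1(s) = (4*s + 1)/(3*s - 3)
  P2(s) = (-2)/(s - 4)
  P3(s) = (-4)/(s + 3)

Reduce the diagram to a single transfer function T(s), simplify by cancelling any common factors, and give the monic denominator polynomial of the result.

Reducing step by step:

(1) collapse the loop (P1 forward, P2 return), giving (4*s^2 - 15*s - 4)/(3*s^2 - 23*s + 10)
(2) apply the feedback formula to [P1/(1+P1*P2)], P3, giving (4*s^3 - 3*s^2 - 49*s - 12)/(3*s^3 - 30*s^2 + s + 46)
T(s) is the step-2 result (common factors already cancelled). Leading coefficient of the denominator: 3. Divide through by 3 for the monic polynomial.

Answer: s^3 - 10*s^2 + s/3 + 46/3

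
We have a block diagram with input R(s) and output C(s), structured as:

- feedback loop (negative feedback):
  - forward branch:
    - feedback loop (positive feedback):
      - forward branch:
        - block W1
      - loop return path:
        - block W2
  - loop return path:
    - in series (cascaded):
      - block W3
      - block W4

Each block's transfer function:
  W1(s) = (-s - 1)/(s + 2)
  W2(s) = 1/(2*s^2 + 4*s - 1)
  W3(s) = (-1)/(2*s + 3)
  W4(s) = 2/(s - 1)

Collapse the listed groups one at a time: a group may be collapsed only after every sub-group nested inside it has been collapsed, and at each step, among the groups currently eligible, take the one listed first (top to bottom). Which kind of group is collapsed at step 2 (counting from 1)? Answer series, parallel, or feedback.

Step 1: reduce the feedback loop with forward W1 and return W2
Step 2: series reduction of W3, W4
Step 3: reduce the feedback loop with forward [W1/(1-W1*W2)] and return (W3*W4)
At step 2 the group reduced is series.

Therefore the answer is series.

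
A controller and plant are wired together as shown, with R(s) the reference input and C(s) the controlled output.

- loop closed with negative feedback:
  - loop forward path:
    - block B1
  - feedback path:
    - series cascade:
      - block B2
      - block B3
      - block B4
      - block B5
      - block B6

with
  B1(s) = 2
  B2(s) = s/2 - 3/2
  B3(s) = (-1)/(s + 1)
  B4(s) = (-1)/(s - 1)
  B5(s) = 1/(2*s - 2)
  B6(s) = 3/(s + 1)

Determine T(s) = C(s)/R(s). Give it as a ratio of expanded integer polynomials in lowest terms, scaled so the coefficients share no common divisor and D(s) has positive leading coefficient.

[1] multiply B2, B3, B4, B5, B6 (series) = (3*s - 9)/(4*s^4 - 8*s^2 + 4)
[2] apply the feedback formula to B1, (B2*B3*B4*B5*B6), giving the overall T(s)

Final answer: (4*s^4 - 8*s^2 + 4)/(2*s^4 - 4*s^2 + 3*s - 7)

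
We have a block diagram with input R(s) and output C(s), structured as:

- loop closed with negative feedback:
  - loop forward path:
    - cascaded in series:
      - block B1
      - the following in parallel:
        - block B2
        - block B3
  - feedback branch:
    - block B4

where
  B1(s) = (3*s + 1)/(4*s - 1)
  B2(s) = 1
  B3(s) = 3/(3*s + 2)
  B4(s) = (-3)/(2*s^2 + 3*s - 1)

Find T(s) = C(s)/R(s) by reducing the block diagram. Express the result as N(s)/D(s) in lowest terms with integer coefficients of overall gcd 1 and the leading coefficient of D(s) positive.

First reduce the diagram to T(s).

[1] reduce the parallel group B2, B3 = (3*s + 5)/(3*s + 2)
[2] cascade B1, (B2+B3) = (9*s^2 + 18*s + 5)/(12*s^2 + 5*s - 2)
[3] close the feedback loop around (B1*(B2+B3)), B4 - this is the overall T(s), already in the required normalized form

Answer: (18*s^4 + 63*s^3 + 55*s^2 - 3*s - 5)/(24*s^4 + 46*s^3 - 28*s^2 - 65*s - 13)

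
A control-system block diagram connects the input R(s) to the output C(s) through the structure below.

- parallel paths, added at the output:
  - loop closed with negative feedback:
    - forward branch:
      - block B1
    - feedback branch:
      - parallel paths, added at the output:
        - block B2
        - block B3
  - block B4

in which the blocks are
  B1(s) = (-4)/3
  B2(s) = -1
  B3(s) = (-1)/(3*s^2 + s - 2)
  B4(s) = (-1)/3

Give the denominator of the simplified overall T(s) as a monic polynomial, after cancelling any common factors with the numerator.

Answer: s^2 + s/3 - 10/21

Working:
Step 1. add B2, B3 (parallel) = (-3*s^2 - s + 1)/(3*s^2 + s - 2)
Step 2. collapse the loop (B1 forward, (B2+B3) return) = (-12*s^2 - 4*s + 8)/(21*s^2 + 7*s - 10)
Step 3. reduce the parallel group [B1/(1+B1*(B2+B3))], B4 = (-57*s^2 - 19*s + 34)/(63*s^2 + 21*s - 30)
Step 3 gives the fully reduced T(s), with no common factor left to cancel. The denominator's leading coefficient is 63, so divide each of its coefficients by 63 to get the monic form.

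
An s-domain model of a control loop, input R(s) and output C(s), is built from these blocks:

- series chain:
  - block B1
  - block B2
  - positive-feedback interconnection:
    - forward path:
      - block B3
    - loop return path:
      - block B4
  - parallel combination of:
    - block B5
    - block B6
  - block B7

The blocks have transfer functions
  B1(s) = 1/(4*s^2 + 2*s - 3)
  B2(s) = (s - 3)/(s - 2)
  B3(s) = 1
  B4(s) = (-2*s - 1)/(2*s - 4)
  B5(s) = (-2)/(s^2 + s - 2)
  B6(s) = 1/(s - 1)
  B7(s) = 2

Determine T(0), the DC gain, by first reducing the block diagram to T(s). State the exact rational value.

Reducing step by step:

[1] reduce the feedback loop with forward B3 and return B4, giving (2*s - 4)/(4*s - 3)
[2] parallel reduction of B5, B6, giving s/(s^2 + s - 2)
[3] multiply B1, B2, [B3/(1-B3*B4)], (B5+B6), B7 (series), giving (4*s^2 - 12*s)/(16*s^5 + 12*s^4 - 54*s^3 - s^2 + 45*s - 18)
That last expression is T(s); at s = 0 only the constant terms survive, so T(0) = 0/(-18) = 0.

Answer: 0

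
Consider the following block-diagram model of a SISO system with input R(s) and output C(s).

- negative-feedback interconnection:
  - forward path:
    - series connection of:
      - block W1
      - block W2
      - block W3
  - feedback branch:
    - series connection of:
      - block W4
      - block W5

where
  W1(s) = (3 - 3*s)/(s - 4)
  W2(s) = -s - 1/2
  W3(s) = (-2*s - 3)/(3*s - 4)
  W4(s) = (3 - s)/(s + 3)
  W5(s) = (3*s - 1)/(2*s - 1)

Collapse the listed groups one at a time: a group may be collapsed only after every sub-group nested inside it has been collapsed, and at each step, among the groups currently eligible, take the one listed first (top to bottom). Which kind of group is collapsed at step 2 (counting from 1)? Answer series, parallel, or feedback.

[1] cascade W1, W2, W3
[2] multiply W4, W5 (series)
[3] close the feedback loop around (W1*W2*W3), (W4*W5)
Step 2 collapses a series group.

Hence the answer: series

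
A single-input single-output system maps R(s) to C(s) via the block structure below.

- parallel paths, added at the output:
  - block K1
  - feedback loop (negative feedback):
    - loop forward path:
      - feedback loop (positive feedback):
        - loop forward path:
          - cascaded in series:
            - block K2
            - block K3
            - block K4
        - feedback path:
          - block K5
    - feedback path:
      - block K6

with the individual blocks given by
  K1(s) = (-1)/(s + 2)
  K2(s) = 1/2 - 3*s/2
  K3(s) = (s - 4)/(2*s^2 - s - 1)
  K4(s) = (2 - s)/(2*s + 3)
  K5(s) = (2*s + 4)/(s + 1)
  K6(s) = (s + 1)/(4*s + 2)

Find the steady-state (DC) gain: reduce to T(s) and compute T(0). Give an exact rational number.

The answer is -19/22.

Reasoning:
[1] reduce the series chain K2, K3, K4 = (3*s^3 - 19*s^2 + 30*s - 8)/(8*s^3 + 8*s^2 - 10*s - 6)
[2] collapse the loop ((K2*K3*K4) forward, K5 return) = (3*s^4 - 16*s^3 + 11*s^2 + 22*s - 8)/(2*s^4 + 42*s^3 + 14*s^2 - 120*s + 26)
[3] reduce the feedback loop with forward [(K2*K3*K4)/(1-(K2*K3*K4)*K5)] and return K6 = (12*s^5 - 58*s^4 + 12*s^3 + 110*s^2 + 12*s - 16)/(11*s^5 + 159*s^4 + 135*s^3 - 419*s^2 - 122*s + 44)
[4] add K1, [[(K2*K3*K4)/(1-(K2*K3*K4)*K5)]/(1+[(K2*K3*K4)/(1-(K2*K3*K4)*K5)]*K6)] (parallel) = (12*s^6 - 45*s^5 - 263*s^4 - s^3 + 651*s^2 + 130*s - 76)/(11*s^6 + 181*s^5 + 453*s^4 - 149*s^3 - 960*s^2 - 200*s + 88)
DC gain: substitute s = 0 into T(s) from step 4: T(0) = -76/88 = -19/22.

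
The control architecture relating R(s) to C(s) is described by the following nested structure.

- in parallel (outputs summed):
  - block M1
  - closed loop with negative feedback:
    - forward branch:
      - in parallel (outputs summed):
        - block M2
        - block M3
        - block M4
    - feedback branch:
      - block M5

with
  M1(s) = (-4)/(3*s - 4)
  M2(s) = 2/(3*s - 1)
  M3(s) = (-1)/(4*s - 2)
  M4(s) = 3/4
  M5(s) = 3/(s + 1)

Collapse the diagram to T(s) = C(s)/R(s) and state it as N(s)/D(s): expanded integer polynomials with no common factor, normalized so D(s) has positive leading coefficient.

First reduce the diagram to T(s).

Step 1. add M2, M3, M4 (parallel) = (18*s^2 - 5*s - 3)/(24*s^2 - 20*s + 4)
Step 2. feedback reduction of (M2+M3+M4), M5 = (18*s^3 + 13*s^2 - 8*s - 3)/(24*s^3 + 58*s^2 - 31*s - 5)
Step 3. sum the parallel branches M1, [(M2+M3+M4)/(1+(M2+M3+M4)*M5)], which is the overall transfer function T(s) = C(s)/R(s) in lowest terms

Answer: (54*s^4 - 129*s^3 - 308*s^2 + 147*s + 32)/(72*s^4 + 78*s^3 - 325*s^2 + 109*s + 20)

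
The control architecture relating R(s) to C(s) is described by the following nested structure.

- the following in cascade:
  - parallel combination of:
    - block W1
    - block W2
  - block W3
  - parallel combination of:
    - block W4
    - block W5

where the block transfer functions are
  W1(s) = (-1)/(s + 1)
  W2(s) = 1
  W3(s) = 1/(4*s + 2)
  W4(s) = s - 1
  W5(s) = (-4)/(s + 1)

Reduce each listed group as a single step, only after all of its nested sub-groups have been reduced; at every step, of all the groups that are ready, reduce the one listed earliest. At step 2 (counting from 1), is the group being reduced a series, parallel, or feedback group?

Answer: parallel

Working:
Step 1. sum the parallel branches W1, W2
Step 2. reduce the parallel group W4, W5
Step 3. multiply (W1+W2), W3, (W4+W5) (series)
Step 2 collapses a parallel group.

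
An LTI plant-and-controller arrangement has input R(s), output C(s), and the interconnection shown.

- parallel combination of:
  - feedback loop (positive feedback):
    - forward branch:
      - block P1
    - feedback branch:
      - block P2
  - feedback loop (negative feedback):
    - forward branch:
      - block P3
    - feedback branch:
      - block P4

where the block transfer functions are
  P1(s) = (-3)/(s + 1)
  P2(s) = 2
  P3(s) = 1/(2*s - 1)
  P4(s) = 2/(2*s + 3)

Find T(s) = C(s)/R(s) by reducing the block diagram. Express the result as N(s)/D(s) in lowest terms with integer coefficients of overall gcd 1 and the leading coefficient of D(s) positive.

The answer is (-10*s^2 + 5*s + 24)/(4*s^3 + 32*s^2 + 27*s - 7).

Reasoning:
1. reduce the feedback loop with forward P1 and return P2; result (-3)/(s + 7)
2. feedback reduction of P3, P4; result (2*s + 3)/(4*s^2 + 4*s - 1)
3. sum the parallel branches [P1/(1-P1*P2)], [P3/(1+P3*P4)], which is the overall transfer function T(s) = C(s)/R(s) in lowest terms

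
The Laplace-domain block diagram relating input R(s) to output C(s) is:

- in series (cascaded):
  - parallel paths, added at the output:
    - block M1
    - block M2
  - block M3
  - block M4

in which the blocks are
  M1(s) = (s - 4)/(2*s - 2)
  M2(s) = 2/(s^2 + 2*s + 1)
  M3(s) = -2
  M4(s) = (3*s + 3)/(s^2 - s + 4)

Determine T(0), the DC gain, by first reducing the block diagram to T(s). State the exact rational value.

[1] reduce the parallel group M1, M2: (s^3 - 2*s^2 - 3*s - 8)/(2*s^3 + 2*s^2 - 2*s - 2)
[2] cascade (M1+M2), M3, M4: (-3*s^3 + 6*s^2 + 9*s + 24)/(s^4 - s^3 + 3*s^2 + s - 4)
Step 2 gives the overall T(s). Then T(0) = 24/(-4) = -6.

Answer: -6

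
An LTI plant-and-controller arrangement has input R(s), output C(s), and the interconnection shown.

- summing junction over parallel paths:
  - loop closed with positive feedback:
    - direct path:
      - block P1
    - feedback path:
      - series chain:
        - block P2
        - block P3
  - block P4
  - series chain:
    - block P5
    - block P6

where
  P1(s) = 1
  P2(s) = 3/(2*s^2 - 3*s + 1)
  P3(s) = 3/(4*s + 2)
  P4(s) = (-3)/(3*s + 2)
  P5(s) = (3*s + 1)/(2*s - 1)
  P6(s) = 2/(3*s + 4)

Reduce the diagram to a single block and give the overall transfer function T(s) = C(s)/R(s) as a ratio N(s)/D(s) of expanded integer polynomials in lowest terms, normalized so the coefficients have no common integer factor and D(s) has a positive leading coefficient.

Answer: (144*s^6 + 72*s^5 - 244*s^4 + 38*s^3 - 12*s^2 - 41*s - 128)/(144*s^6 + 72*s^5 - 268*s^4 - 228*s^3 - 121*s^2 + 30*s + 56)

Working:
Step 1. cascade P2, P3 = 9/(8*s^3 - 8*s^2 - 2*s + 2)
Step 2. close the feedback loop around P1, (P2*P3) = (8*s^3 - 8*s^2 - 2*s + 2)/(8*s^3 - 8*s^2 - 2*s - 7)
Step 3. series reduction of P5, P6 = (6*s + 2)/(6*s^2 + 5*s - 4)
Step 4. sum the parallel branches [P1/(1-P1*(P2*P3))], P4, (P5*P6) - this is the overall T(s), already in the required normalized form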